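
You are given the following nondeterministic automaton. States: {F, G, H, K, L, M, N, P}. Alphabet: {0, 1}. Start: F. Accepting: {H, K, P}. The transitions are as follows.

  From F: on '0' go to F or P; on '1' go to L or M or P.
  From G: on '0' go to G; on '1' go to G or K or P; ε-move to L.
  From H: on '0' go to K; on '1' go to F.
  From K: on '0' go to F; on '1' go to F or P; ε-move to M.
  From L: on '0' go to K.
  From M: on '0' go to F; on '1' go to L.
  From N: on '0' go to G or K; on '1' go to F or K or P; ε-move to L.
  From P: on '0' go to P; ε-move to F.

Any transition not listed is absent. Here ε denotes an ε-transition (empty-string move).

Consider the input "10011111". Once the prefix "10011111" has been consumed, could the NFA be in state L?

Yes

Start in {F}.
Read '1': F→{L, M, P}; union {L, M, P}; ε-closure = {F, L, M, P}.
Read '0': F→{F, P}, L→{K}, M→{F}, P→{P}; union {F, K, P}; ε-closure = {F, K, M, P}.
Read '0': F→{F, P}, K→{F}, M→{F}, P→{P}; now {F, P}.
Read '1': F→{L, M, P}, P→∅; union {L, M, P}; ε-closure = {F, L, M, P}.
Read '1': F→{L, M, P}, L→∅, M→{L}, P→∅; union {L, M, P}; ε-closure = {F, L, M, P}.
Read '1': F→{L, M, P}, L→∅, M→{L}, P→∅; union {L, M, P}; ε-closure = {F, L, M, P}.
Read '1': F→{L, M, P}, L→∅, M→{L}, P→∅; union {L, M, P}; ε-closure = {F, L, M, P}.
Read '1': F→{L, M, P}, L→∅, M→{L}, P→∅; union {L, M, P}; ε-closure = {F, L, M, P}.
State L is in {F, L, M, P}.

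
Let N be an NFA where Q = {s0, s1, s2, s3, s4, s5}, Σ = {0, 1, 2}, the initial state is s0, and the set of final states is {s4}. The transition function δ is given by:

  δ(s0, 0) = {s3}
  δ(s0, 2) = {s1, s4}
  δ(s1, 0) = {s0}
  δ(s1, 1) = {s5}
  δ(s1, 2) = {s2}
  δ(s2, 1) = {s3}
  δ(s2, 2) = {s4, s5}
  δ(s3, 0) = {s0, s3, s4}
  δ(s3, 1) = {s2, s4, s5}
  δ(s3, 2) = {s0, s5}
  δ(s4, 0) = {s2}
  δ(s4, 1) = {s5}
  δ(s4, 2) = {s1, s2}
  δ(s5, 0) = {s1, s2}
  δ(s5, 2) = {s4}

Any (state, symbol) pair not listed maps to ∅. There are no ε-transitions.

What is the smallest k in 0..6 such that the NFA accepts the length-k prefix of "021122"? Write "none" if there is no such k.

none

Start in {s0}.
Read '0': s0→{s3}; now {s3}.
Read '2': s3→{s0, s5}; now {s0, s5}.
Read '1': s0→∅, s5→∅; now ∅.
The set is empty and remains empty for the remaining 3 symbols.
No reachable set along the way intersects F.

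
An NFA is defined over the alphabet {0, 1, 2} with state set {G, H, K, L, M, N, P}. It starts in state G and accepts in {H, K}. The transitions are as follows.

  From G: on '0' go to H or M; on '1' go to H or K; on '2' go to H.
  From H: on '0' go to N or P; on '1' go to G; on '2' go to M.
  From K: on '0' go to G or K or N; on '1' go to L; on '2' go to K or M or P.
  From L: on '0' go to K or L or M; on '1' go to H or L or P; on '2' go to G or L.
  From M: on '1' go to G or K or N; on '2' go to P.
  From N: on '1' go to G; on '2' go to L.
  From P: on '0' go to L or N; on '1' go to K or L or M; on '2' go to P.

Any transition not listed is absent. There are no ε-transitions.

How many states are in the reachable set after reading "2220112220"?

7

Start in {G}.
Read '2': G→{H}; now {H}.
Read '2': H→{M}; now {M}.
Read '2': M→{P}; now {P}.
Read '0': P→{L, N}; now {L, N}.
Read '1': L→{H, L, P}, N→{G}; now {G, H, L, P}.
Read '1': G→{H, K}, H→{G}, L→{H, L, P}, P→{K, L, M}; now {G, H, K, L, M, P}.
Read '2': G→{H}, H→{M}, K→{K, M, P}, L→{G, L}, M→{P}, P→{P}; now {G, H, K, L, M, P}.
Read '2': G→{H}, H→{M}, K→{K, M, P}, L→{G, L}, M→{P}, P→{P}; now {G, H, K, L, M, P}.
Read '2': G→{H}, H→{M}, K→{K, M, P}, L→{G, L}, M→{P}, P→{P}; now {G, H, K, L, M, P}.
Read '0': G→{H, M}, H→{N, P}, K→{G, K, N}, L→{K, L, M}, M→∅, P→{L, N}; now {G, H, K, L, M, N, P}.
That set has 7 states.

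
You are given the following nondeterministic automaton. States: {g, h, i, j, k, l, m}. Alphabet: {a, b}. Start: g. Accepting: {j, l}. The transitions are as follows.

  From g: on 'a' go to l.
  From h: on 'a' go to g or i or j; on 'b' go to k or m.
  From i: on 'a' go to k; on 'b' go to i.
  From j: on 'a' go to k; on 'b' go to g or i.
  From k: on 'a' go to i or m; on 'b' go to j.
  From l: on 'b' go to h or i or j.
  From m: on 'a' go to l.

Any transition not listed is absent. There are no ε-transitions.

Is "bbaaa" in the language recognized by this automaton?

Start in {g}.
Read 'b': g→∅; now ∅.
The set is empty and remains empty for the remaining 4 symbols.
The final set ∅ contains no accepting state.

No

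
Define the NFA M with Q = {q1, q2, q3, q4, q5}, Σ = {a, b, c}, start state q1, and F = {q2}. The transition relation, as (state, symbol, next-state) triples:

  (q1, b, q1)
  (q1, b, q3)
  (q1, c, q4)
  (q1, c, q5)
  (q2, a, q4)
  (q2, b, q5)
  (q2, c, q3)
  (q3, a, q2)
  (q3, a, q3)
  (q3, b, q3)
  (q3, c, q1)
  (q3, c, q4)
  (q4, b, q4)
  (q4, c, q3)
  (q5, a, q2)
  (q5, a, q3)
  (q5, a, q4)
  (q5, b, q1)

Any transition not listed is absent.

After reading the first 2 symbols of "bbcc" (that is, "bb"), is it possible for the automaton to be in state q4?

Start in {q1}.
Read 'b': {q1} → {q1, q3}.
Read 'b': {q1, q3} → {q1, q3}.
State q4 is not in {q1, q3}.

No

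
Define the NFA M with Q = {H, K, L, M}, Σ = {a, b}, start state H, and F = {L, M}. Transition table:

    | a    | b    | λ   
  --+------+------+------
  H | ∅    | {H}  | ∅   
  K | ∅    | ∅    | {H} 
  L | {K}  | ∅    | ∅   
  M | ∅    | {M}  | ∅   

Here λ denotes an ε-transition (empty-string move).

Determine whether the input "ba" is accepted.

Start in {H}.
Read 'b': {H} → {H}.
Read 'a': {H} → ∅.
The final set ∅ contains no accepting state.

No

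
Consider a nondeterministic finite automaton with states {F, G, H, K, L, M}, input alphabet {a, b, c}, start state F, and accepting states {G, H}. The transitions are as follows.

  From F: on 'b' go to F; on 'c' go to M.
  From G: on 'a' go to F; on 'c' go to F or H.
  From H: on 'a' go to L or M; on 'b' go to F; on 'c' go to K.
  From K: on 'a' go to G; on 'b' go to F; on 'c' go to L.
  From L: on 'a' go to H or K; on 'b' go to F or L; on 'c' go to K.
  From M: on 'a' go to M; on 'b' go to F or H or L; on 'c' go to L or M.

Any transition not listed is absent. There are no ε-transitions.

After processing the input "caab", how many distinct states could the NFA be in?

3

Start in {F}.
Read 'c': F→{M}; now {M}.
Read 'a': M→{M}; now {M}.
Read 'a': M→{M}; now {M}.
Read 'b': M→{F, H, L}; now {F, H, L}.
That set has 3 states.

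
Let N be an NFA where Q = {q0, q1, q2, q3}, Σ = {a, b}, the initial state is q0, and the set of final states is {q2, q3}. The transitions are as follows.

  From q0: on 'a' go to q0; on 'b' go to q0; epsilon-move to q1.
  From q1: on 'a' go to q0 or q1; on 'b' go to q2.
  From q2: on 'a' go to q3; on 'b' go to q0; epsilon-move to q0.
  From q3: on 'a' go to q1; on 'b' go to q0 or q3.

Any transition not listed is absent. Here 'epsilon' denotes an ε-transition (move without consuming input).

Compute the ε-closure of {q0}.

Begin with {q0}.
ε-move q0 → q1; add q1.

{q0, q1}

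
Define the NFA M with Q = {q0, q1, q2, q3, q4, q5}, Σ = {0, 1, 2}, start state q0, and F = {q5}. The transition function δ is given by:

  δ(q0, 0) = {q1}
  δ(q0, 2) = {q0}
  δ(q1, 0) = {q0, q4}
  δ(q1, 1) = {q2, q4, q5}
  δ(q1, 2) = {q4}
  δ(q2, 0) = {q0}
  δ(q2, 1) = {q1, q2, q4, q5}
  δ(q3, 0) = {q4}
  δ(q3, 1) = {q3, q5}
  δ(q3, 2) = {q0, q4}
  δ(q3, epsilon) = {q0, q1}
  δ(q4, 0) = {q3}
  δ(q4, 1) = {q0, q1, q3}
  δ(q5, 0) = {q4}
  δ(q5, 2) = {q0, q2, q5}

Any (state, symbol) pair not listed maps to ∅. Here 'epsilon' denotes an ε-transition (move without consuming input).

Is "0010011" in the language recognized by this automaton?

Start in {q0}.
Read '0': q0→{q1}; now {q1}.
Read '0': q1→{q0, q4}; now {q0, q4}.
Read '1': q0→∅, q4→{q0, q1, q3}; now {q0, q1, q3}.
Read '0': q0→{q1}, q1→{q0, q4}, q3→{q4}; now {q0, q1, q4}.
Read '0': q0→{q1}, q1→{q0, q4}, q4→{q3}; now {q0, q1, q3, q4}.
Read '1': q0→∅, q1→{q2, q4, q5}, q3→{q3, q5}, q4→{q0, q1, q3}; now {q0, q1, q2, q3, q4, q5}.
Read '1': q0→∅, q1→{q2, q4, q5}, q2→{q1, q2, q4, q5}, q3→{q3, q5}, q4→{q0, q1, q3}, q5→∅; now {q0, q1, q2, q3, q4, q5}.
The final set {q0, q1, q2, q3, q4, q5} contains the accepting state q5.

Yes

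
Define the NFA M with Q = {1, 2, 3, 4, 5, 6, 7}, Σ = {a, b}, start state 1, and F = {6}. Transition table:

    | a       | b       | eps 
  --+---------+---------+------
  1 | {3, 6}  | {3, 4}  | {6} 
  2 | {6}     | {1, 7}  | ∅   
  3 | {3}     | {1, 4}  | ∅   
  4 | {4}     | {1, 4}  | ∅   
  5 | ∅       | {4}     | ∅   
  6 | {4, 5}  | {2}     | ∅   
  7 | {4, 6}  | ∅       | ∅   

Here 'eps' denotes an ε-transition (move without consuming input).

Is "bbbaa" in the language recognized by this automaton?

Start: ε-closure({1}) = {1, 6}.
Read 'b': 1→{3, 4}, 6→{2}; now {2, 3, 4}.
Read 'b': 2→{1, 7}, 3→{1, 4}, 4→{1, 4}; union {1, 4, 7}; ε-closure = {1, 4, 6, 7}.
Read 'b': 1→{3, 4}, 4→{1, 4}, 6→{2}, 7→∅; union {1, 2, 3, 4}; ε-closure = {1, 2, 3, 4, 6}.
Read 'a': 1→{3, 6}, 2→{6}, 3→{3}, 4→{4}, 6→{4, 5}; now {3, 4, 5, 6}.
Read 'a': 3→{3}, 4→{4}, 5→∅, 6→{4, 5}; now {3, 4, 5}.
The final set {3, 4, 5} contains no accepting state.

No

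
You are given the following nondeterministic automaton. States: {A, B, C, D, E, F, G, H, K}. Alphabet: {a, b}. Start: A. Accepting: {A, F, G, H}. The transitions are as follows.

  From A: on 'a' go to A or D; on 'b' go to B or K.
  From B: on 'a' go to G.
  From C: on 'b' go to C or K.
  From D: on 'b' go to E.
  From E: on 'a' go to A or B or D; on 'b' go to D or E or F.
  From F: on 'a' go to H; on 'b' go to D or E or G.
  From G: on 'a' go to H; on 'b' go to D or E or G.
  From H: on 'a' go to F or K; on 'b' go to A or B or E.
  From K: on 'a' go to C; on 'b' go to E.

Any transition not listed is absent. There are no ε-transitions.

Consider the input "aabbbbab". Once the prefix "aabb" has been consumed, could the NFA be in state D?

Start in {A}.
Read 'a': A→{A, D}; now {A, D}.
Read 'a': A→{A, D}, D→∅; now {A, D}.
Read 'b': A→{B, K}, D→{E}; now {B, E, K}.
Read 'b': B→∅, E→{D, E, F}, K→{E}; now {D, E, F}.
State D is in {D, E, F}.

Yes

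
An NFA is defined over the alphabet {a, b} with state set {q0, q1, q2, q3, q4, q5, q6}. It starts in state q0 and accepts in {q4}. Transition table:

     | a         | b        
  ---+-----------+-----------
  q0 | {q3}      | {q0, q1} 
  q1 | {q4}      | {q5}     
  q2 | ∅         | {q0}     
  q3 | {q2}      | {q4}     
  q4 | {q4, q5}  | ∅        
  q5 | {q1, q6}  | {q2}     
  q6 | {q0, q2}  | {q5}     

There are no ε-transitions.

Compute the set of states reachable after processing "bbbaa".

{q0, q2, q4, q5}

Start in {q0}.
Read 'b': {q0} → {q0, q1}.
Read 'b': {q0, q1} → {q0, q1, q5}.
Read 'b': {q0, q1, q5} → {q0, q1, q2, q5}.
Read 'a': {q0, q1, q2, q5} → {q1, q3, q4, q6}.
Read 'a': {q1, q3, q4, q6} → {q0, q2, q4, q5}.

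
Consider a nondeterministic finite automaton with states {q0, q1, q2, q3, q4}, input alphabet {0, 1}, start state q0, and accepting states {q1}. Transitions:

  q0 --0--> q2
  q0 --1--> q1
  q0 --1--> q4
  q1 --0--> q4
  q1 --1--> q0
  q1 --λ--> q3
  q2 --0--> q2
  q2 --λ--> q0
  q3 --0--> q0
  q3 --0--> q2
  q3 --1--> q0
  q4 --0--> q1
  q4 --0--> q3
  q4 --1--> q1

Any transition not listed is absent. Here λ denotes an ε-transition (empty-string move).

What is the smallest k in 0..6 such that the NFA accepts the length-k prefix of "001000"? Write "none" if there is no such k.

Start in {q0}.
Read '0': {q0} → {q0, q2}.
Read '0': {q0, q2} → {q0, q2}.
Read '1': {q0, q2} → {q1, q3, q4}.
None of the earlier sets intersect F, but {q1, q3, q4} does.

3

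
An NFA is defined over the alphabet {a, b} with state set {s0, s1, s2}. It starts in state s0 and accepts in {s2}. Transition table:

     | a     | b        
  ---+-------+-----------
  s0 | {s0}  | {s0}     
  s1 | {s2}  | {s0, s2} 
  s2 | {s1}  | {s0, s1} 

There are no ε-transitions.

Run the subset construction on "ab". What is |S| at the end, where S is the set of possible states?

Start in {s0}.
Read 'a': {s0} → {s0}.
Read 'b': {s0} → {s0}.
That set has 1 state.

1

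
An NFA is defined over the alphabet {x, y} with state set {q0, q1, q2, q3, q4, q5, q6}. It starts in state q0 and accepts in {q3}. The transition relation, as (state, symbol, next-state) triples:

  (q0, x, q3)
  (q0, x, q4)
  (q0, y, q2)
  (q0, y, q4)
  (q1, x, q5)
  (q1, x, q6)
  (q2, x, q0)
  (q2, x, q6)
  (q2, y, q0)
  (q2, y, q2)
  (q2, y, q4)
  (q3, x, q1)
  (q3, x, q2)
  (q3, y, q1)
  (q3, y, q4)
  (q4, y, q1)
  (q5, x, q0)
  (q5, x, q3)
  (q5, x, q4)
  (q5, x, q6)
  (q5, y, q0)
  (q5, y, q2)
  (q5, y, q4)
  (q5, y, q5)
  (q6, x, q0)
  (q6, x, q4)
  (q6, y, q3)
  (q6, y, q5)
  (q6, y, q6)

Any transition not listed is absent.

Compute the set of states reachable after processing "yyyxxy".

{q0, q1, q2, q3, q4, q5, q6}

Start in {q0}.
Read 'y': {q0} → {q2, q4}.
Read 'y': {q2, q4} → {q0, q1, q2, q4}.
Read 'y': {q0, q1, q2, q4} → {q0, q1, q2, q4}.
Read 'x': {q0, q1, q2, q4} → {q0, q3, q4, q5, q6}.
Read 'x': {q0, q3, q4, q5, q6} → {q0, q1, q2, q3, q4, q6}.
Read 'y': {q0, q1, q2, q3, q4, q6} → {q0, q1, q2, q3, q4, q5, q6}.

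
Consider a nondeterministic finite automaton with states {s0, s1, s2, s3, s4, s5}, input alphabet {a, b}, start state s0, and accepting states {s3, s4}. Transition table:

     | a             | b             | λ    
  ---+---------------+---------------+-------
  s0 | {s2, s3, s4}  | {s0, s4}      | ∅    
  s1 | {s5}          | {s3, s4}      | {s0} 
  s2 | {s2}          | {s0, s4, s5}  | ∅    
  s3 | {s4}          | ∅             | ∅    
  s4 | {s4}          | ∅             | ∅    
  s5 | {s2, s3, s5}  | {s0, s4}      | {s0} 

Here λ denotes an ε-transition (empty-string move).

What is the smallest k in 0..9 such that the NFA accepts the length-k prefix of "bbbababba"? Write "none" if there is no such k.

1

Start in {s0}.
Read 'b': {s0} → {s0, s4}.
None of the earlier sets intersect F, but {s0, s4} does.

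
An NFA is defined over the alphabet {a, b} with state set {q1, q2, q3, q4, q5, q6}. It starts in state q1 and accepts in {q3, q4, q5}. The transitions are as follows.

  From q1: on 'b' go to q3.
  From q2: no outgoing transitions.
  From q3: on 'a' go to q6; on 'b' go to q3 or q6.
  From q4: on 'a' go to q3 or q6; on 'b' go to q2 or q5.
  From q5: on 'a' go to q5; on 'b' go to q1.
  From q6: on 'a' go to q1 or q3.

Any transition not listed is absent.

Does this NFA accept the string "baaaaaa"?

Start in {q1}.
Read 'b': {q1} → {q3}.
Read 'a': {q3} → {q6}.
Read 'a': {q6} → {q1, q3}.
Read 'a': {q1, q3} → {q6}.
Read 'a': {q6} → {q1, q3}.
Read 'a': {q1, q3} → {q6}.
Read 'a': {q6} → {q1, q3}.
The final set {q1, q3} contains the accepting state q3.

Yes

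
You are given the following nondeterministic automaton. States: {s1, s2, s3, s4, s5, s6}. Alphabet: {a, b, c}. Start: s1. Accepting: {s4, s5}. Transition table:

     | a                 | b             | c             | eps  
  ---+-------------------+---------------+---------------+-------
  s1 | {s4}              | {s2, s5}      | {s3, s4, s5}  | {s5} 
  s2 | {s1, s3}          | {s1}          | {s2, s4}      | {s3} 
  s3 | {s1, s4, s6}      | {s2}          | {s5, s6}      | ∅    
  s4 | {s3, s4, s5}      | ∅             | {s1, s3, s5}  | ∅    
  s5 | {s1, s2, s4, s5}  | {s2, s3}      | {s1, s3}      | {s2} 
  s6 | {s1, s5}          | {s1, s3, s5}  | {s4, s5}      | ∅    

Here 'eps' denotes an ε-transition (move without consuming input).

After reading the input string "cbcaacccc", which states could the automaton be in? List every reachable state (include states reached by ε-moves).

Start: ε-closure({s1}) = {s1, s2, s3, s5}.
Read 'c': s1→{s3, s4, s5}, s2→{s2, s4}, s3→{s5, s6}, s5→{s1, s3}; now {s1, s2, s3, s4, s5, s6}.
Read 'b': s1→{s2, s5}, s2→{s1}, s3→{s2}, s4→∅, s5→{s2, s3}, s6→{s1, s3, s5}; now {s1, s2, s3, s5}.
Read 'c': s1→{s3, s4, s5}, s2→{s2, s4}, s3→{s5, s6}, s5→{s1, s3}; now {s1, s2, s3, s4, s5, s6}.
Read 'a': s1→{s4}, s2→{s1, s3}, s3→{s1, s4, s6}, s4→{s3, s4, s5}, s5→{s1, s2, s4, s5}, s6→{s1, s5}; now {s1, s2, s3, s4, s5, s6}.
Read 'a': s1→{s4}, s2→{s1, s3}, s3→{s1, s4, s6}, s4→{s3, s4, s5}, s5→{s1, s2, s4, s5}, s6→{s1, s5}; now {s1, s2, s3, s4, s5, s6}.
Read 'c': s1→{s3, s4, s5}, s2→{s2, s4}, s3→{s5, s6}, s4→{s1, s3, s5}, s5→{s1, s3}, s6→{s4, s5}; now {s1, s2, s3, s4, s5, s6}.
Read 'c': s1→{s3, s4, s5}, s2→{s2, s4}, s3→{s5, s6}, s4→{s1, s3, s5}, s5→{s1, s3}, s6→{s4, s5}; now {s1, s2, s3, s4, s5, s6}.
Read 'c': s1→{s3, s4, s5}, s2→{s2, s4}, s3→{s5, s6}, s4→{s1, s3, s5}, s5→{s1, s3}, s6→{s4, s5}; now {s1, s2, s3, s4, s5, s6}.
Read 'c': s1→{s3, s4, s5}, s2→{s2, s4}, s3→{s5, s6}, s4→{s1, s3, s5}, s5→{s1, s3}, s6→{s4, s5}; now {s1, s2, s3, s4, s5, s6}.

{s1, s2, s3, s4, s5, s6}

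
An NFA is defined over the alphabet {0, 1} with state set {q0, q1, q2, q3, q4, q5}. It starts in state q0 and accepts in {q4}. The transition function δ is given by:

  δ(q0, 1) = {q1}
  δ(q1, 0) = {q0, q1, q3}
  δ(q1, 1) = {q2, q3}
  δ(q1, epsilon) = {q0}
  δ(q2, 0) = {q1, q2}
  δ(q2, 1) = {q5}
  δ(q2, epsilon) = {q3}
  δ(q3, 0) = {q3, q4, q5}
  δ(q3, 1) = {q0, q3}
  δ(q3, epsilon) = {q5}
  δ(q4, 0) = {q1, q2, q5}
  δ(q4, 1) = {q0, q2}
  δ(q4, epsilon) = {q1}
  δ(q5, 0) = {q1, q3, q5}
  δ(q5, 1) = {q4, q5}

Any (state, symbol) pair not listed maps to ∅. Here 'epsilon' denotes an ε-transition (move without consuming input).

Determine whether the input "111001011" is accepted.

Yes

Start in {q0}.
Read '1': q0→{q1}; union {q1}; ε-closure = {q0, q1}.
Read '1': q0→{q1}, q1→{q2, q3}; union {q1, q2, q3}; ε-closure = {q0, q1, q2, q3, q5}.
Read '1': q0→{q1}, q1→{q2, q3}, q2→{q5}, q3→{q0, q3}, q5→{q4, q5}; now {q0, q1, q2, q3, q4, q5}.
Read '0': q0→∅, q1→{q0, q1, q3}, q2→{q1, q2}, q3→{q3, q4, q5}, q4→{q1, q2, q5}, q5→{q1, q3, q5}; now {q0, q1, q2, q3, q4, q5}.
Read '0': q0→∅, q1→{q0, q1, q3}, q2→{q1, q2}, q3→{q3, q4, q5}, q4→{q1, q2, q5}, q5→{q1, q3, q5}; now {q0, q1, q2, q3, q4, q5}.
Read '1': q0→{q1}, q1→{q2, q3}, q2→{q5}, q3→{q0, q3}, q4→{q0, q2}, q5→{q4, q5}; now {q0, q1, q2, q3, q4, q5}.
Read '0': q0→∅, q1→{q0, q1, q3}, q2→{q1, q2}, q3→{q3, q4, q5}, q4→{q1, q2, q5}, q5→{q1, q3, q5}; now {q0, q1, q2, q3, q4, q5}.
Read '1': q0→{q1}, q1→{q2, q3}, q2→{q5}, q3→{q0, q3}, q4→{q0, q2}, q5→{q4, q5}; now {q0, q1, q2, q3, q4, q5}.
Read '1': q0→{q1}, q1→{q2, q3}, q2→{q5}, q3→{q0, q3}, q4→{q0, q2}, q5→{q4, q5}; now {q0, q1, q2, q3, q4, q5}.
The final set {q0, q1, q2, q3, q4, q5} contains the accepting state q4.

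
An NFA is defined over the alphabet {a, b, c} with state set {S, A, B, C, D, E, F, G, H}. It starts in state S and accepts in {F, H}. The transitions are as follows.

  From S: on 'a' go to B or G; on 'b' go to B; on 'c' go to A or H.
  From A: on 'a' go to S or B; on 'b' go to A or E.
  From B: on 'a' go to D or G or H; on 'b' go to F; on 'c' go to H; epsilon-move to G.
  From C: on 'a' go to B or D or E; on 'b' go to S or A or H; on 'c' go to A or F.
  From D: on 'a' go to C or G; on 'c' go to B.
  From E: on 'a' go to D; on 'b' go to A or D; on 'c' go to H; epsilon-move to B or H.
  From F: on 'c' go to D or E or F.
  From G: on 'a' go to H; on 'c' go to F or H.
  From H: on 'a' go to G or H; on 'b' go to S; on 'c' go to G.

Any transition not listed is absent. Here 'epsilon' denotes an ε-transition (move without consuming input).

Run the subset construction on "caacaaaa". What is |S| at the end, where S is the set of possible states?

Start in {S}.
Read 'c': {S} → {A, H}.
Read 'a': {A, H} → {S, B, G, H}.
Read 'a': {S, B, G, H} → {B, D, G, H}.
Read 'c': {B, D, G, H} → {B, F, G, H}.
Read 'a': {B, F, G, H} → {D, G, H}.
Read 'a': {D, G, H} → {C, G, H}.
Read 'a': {C, G, H} → {B, D, E, G, H}.
Read 'a': {B, D, E, G, H} → {C, D, G, H}.
That set has 4 states.

4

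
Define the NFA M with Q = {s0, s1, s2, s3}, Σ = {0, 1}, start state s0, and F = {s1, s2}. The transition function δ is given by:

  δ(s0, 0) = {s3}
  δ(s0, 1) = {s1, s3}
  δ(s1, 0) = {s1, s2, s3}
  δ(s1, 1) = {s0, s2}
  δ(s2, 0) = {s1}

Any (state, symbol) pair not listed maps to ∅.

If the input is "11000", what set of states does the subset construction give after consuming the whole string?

Start in {s0}.
Read '1': s0→{s1, s3}; now {s1, s3}.
Read '1': s1→{s0, s2}, s3→∅; now {s0, s2}.
Read '0': s0→{s3}, s2→{s1}; now {s1, s3}.
Read '0': s1→{s1, s2, s3}, s3→∅; now {s1, s2, s3}.
Read '0': s1→{s1, s2, s3}, s2→{s1}, s3→∅; now {s1, s2, s3}.

{s1, s2, s3}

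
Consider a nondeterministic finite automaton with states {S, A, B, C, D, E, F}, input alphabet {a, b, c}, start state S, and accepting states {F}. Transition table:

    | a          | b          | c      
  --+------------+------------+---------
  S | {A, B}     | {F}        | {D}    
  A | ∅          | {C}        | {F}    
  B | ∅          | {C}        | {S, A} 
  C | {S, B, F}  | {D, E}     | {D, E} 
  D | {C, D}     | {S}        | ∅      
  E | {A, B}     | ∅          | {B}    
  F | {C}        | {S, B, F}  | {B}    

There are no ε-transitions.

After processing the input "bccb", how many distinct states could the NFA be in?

2

Start in {S}.
Read 'b': {S} → {F}.
Read 'c': {F} → {B}.
Read 'c': {B} → {S, A}.
Read 'b': {S, A} → {C, F}.
That set has 2 states.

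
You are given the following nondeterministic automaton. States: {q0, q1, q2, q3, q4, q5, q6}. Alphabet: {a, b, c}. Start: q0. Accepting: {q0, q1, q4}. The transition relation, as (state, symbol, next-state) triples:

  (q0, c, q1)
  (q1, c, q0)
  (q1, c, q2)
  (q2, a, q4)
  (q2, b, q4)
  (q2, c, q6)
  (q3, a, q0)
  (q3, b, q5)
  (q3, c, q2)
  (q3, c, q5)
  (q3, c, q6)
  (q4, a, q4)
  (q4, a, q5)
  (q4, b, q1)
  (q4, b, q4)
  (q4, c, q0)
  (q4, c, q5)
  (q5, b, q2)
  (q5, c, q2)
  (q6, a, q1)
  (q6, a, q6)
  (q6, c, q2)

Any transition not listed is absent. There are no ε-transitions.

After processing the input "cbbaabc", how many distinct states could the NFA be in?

Start in {q0}.
Read 'c': {q0} → {q1}.
Read 'b': {q1} → ∅.
The set is empty and remains empty for the remaining 5 symbols.
That set has 0 states.

0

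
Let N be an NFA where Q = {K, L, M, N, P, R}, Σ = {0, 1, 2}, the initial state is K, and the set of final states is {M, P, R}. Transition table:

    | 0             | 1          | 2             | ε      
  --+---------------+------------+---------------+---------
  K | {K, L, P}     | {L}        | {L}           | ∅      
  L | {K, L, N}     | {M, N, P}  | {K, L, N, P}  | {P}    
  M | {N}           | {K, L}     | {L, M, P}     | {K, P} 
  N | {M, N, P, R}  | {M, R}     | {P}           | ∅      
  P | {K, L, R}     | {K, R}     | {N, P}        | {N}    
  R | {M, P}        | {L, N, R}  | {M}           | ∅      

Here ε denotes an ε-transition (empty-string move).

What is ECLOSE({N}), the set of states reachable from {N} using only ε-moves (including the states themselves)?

{N}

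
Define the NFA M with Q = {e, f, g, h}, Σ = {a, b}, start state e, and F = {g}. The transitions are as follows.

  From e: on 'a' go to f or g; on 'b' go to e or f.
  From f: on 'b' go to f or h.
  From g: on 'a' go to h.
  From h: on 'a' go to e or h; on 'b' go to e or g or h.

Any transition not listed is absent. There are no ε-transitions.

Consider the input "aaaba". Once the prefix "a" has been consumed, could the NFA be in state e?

No

Start in {e}.
Read 'a': {e} → {f, g}.
State e is not in {f, g}.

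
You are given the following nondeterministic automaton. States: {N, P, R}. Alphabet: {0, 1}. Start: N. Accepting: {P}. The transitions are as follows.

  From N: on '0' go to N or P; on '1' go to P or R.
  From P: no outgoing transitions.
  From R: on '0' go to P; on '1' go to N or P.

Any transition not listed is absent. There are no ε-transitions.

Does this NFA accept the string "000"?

Yes

Start in {N}.
Read '0': N→{N, P}; now {N, P}.
Read '0': N→{N, P}, P→∅; now {N, P}.
Read '0': N→{N, P}, P→∅; now {N, P}.
The final set {N, P} contains the accepting state P.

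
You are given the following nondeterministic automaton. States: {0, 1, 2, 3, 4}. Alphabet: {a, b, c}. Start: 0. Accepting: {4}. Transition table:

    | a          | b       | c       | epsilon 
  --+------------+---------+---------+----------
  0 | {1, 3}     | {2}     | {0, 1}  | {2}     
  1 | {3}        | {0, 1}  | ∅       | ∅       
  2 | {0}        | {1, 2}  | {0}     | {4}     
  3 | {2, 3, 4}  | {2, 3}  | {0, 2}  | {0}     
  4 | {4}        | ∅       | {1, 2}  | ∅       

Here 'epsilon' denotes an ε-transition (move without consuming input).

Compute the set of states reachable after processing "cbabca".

Start: ε-closure({0}) = {0, 2, 4}.
Read 'c': {0, 2, 4} → {0, 1, 2, 4}.
Read 'b': {0, 1, 2, 4} → {0, 1, 2, 4}.
Read 'a': {0, 1, 2, 4} → {0, 1, 2, 3, 4}.
Read 'b': {0, 1, 2, 3, 4} → {0, 1, 2, 3, 4}.
Read 'c': {0, 1, 2, 3, 4} → {0, 1, 2, 4}.
Read 'a': {0, 1, 2, 4} → {0, 1, 2, 3, 4}.

{0, 1, 2, 3, 4}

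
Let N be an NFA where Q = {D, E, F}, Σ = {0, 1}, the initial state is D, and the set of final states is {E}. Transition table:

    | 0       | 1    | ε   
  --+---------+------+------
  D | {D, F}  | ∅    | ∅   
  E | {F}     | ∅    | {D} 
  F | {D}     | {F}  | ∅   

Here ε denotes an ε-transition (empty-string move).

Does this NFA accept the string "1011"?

Start in {D}.
Read '1': D→∅; now ∅.
The set is empty and remains empty for the remaining 3 symbols.
The final set ∅ contains no accepting state.

No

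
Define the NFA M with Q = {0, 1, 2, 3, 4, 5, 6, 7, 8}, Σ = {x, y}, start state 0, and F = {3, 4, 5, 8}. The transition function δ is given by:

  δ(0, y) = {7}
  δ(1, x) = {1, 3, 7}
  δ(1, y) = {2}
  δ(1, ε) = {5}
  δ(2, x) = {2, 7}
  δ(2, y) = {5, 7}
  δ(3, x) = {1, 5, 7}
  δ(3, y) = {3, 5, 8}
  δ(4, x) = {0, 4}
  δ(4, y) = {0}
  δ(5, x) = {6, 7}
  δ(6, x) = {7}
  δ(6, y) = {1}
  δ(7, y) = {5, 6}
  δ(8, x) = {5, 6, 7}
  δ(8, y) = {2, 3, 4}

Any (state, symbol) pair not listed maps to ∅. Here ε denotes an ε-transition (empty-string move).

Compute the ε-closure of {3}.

{3}

Begin with {3}.
No ε-moves leave this set, so the closure equals the set itself.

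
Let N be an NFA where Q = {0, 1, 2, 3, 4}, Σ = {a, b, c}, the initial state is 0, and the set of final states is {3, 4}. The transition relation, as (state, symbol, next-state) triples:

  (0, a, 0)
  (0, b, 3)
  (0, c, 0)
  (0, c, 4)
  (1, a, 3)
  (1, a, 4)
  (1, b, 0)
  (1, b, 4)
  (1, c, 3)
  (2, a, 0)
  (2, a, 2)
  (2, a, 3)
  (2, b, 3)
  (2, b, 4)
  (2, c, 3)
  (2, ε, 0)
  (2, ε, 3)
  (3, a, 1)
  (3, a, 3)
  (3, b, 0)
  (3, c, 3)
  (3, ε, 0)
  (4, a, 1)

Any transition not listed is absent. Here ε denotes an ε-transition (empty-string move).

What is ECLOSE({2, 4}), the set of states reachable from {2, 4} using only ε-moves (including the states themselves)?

{0, 2, 3, 4}

Begin with {2, 4}.
ε-move 2 → 0; add 0.
ε-move 2 → 3; add 3.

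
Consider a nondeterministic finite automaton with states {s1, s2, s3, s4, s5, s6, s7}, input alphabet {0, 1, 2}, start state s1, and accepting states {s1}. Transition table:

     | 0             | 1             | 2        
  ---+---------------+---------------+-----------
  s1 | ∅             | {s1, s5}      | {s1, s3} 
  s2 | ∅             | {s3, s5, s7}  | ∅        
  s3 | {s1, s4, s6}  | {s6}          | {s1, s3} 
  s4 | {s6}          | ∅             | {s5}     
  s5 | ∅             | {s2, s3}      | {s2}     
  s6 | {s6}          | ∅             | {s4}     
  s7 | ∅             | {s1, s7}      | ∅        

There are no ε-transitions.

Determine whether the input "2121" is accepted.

Yes

Start in {s1}.
Read '2': s1→{s1, s3}; now {s1, s3}.
Read '1': s1→{s1, s5}, s3→{s6}; now {s1, s5, s6}.
Read '2': s1→{s1, s3}, s5→{s2}, s6→{s4}; now {s1, s2, s3, s4}.
Read '1': s1→{s1, s5}, s2→{s3, s5, s7}, s3→{s6}, s4→∅; now {s1, s3, s5, s6, s7}.
The final set {s1, s3, s5, s6, s7} contains the accepting state s1.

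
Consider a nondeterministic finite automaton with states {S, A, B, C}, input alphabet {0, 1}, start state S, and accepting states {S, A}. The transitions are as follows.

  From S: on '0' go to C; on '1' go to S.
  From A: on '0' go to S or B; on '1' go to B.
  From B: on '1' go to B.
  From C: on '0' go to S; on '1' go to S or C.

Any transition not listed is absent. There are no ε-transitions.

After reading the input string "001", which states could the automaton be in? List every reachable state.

{S}

Start in {S}.
Read '0': {S} → {C}.
Read '0': {C} → {S}.
Read '1': {S} → {S}.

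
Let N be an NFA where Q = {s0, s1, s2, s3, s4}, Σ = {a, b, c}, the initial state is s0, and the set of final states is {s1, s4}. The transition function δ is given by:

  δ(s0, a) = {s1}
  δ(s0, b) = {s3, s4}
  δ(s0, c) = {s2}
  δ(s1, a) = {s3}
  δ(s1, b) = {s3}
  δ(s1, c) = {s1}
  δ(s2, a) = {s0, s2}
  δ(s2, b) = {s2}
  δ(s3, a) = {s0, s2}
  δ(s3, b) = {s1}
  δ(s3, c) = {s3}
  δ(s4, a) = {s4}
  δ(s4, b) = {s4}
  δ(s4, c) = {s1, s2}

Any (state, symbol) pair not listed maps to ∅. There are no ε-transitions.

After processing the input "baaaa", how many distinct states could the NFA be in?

5

Start in {s0}.
Read 'b': {s0} → {s3, s4}.
Read 'a': {s3, s4} → {s0, s2, s4}.
Read 'a': {s0, s2, s4} → {s0, s1, s2, s4}.
Read 'a': {s0, s1, s2, s4} → {s0, s1, s2, s3, s4}.
Read 'a': {s0, s1, s2, s3, s4} → {s0, s1, s2, s3, s4}.
That set has 5 states.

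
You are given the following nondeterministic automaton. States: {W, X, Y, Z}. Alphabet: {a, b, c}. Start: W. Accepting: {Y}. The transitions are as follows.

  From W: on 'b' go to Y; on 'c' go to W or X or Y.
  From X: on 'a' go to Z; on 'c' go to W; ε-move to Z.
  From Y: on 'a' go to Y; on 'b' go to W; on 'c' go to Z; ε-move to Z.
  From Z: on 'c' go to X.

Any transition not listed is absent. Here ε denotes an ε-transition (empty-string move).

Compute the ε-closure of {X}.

{X, Z}

Begin with {X}.
ε-move X → Z; add Z.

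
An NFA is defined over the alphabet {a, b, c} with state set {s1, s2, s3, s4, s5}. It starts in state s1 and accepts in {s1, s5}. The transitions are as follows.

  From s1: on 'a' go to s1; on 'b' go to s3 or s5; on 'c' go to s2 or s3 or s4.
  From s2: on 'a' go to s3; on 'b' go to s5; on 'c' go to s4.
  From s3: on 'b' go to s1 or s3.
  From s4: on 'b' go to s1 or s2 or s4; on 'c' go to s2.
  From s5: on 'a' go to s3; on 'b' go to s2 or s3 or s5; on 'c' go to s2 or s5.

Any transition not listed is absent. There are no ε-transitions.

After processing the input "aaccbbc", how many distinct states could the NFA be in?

4

Start in {s1}.
Read 'a': s1→{s1}; now {s1}.
Read 'a': s1→{s1}; now {s1}.
Read 'c': s1→{s2, s3, s4}; now {s2, s3, s4}.
Read 'c': s2→{s4}, s3→∅, s4→{s2}; now {s2, s4}.
Read 'b': s2→{s5}, s4→{s1, s2, s4}; now {s1, s2, s4, s5}.
Read 'b': s1→{s3, s5}, s2→{s5}, s4→{s1, s2, s4}, s5→{s2, s3, s5}; now {s1, s2, s3, s4, s5}.
Read 'c': s1→{s2, s3, s4}, s2→{s4}, s3→∅, s4→{s2}, s5→{s2, s5}; now {s2, s3, s4, s5}.
That set has 4 states.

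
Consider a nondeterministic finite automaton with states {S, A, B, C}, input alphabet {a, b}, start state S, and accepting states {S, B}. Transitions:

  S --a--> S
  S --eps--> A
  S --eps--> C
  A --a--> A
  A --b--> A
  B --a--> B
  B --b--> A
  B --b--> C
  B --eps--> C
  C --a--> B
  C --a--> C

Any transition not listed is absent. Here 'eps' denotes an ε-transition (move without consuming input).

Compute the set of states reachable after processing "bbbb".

{A}

Start: ε-closure({S}) = {S, A, C}.
Read 'b': {S, A, C} → {A}.
Read 'b': {A} → {A}.
Read 'b': {A} → {A}.
Read 'b': {A} → {A}.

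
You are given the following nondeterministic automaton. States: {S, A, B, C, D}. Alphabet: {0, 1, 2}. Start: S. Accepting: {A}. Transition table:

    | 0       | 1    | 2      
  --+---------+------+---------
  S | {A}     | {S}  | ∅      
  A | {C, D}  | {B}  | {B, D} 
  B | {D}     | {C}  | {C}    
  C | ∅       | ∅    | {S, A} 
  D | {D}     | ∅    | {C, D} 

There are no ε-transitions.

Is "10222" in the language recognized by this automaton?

Start in {S}.
Read '1': S→{S}; now {S}.
Read '0': S→{A}; now {A}.
Read '2': A→{B, D}; now {B, D}.
Read '2': B→{C}, D→{C, D}; now {C, D}.
Read '2': C→{S, A}, D→{C, D}; now {S, A, C, D}.
The final set {S, A, C, D} contains the accepting state A.

Yes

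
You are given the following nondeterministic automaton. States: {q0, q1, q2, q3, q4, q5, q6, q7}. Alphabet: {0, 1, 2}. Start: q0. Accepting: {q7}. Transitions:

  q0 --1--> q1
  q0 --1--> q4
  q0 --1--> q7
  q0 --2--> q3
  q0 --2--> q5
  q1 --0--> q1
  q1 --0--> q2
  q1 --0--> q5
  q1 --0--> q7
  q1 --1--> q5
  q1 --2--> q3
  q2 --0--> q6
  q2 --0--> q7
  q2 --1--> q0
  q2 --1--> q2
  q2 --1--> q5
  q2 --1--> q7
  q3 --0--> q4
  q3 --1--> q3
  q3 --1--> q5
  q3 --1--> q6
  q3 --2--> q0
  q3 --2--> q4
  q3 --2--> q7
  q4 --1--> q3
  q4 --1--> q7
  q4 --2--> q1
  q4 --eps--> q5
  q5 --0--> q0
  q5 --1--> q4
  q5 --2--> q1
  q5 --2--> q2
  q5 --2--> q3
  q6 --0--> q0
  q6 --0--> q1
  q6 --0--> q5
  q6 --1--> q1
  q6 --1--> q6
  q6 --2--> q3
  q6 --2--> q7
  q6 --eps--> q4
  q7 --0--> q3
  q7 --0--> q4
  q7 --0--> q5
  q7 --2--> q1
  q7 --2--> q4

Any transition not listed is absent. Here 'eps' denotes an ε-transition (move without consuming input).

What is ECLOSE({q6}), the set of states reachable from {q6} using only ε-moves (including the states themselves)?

Begin with {q6}.
ε-move q6 → q4; add q4.
ε-move q4 → q5; add q5.

{q4, q5, q6}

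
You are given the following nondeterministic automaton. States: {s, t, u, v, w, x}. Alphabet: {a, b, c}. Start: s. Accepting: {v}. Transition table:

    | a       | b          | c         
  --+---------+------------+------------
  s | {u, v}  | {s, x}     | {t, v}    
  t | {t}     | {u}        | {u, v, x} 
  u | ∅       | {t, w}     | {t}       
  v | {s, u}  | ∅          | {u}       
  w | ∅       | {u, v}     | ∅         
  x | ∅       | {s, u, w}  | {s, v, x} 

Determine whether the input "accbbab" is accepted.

Start in {s}.
Read 'a': {s} → {u, v}.
Read 'c': {u, v} → {t, u}.
Read 'c': {t, u} → {t, u, v, x}.
Read 'b': {t, u, v, x} → {s, t, u, w}.
Read 'b': {s, t, u, w} → {s, t, u, v, w, x}.
Read 'a': {s, t, u, v, w, x} → {s, t, u, v}.
Read 'b': {s, t, u, v} → {s, t, u, w, x}.
The final set {s, t, u, w, x} contains no accepting state.

No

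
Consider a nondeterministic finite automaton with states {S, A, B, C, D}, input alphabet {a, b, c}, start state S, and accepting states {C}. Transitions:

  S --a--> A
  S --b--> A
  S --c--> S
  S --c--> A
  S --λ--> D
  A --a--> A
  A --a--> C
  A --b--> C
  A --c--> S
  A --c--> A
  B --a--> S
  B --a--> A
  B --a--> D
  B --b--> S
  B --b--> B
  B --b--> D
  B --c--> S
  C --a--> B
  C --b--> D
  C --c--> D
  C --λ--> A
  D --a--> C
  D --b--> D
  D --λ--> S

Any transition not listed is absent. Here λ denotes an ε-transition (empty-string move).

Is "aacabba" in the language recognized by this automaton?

Start: ε-closure({S}) = {S, D}.
Read 'a': {S, D} → {A, C}.
Read 'a': {A, C} → {A, B, C}.
Read 'c': {A, B, C} → {S, A, D}.
Read 'a': {S, A, D} → {A, C}.
Read 'b': {A, C} → {S, A, C, D}.
Read 'b': {S, A, C, D} → {S, A, C, D}.
Read 'a': {S, A, C, D} → {A, B, C}.
The final set {A, B, C} contains the accepting state C.

Yes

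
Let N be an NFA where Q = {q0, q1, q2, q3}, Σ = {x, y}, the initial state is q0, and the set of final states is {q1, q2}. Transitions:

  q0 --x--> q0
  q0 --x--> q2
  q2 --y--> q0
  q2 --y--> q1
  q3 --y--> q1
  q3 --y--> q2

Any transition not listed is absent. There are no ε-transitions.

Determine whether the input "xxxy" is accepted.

Start in {q0}.
Read 'x': {q0} → {q0, q2}.
Read 'x': {q0, q2} → {q0, q2}.
Read 'x': {q0, q2} → {q0, q2}.
Read 'y': {q0, q2} → {q0, q1}.
The final set {q0, q1} contains the accepting state q1.

Yes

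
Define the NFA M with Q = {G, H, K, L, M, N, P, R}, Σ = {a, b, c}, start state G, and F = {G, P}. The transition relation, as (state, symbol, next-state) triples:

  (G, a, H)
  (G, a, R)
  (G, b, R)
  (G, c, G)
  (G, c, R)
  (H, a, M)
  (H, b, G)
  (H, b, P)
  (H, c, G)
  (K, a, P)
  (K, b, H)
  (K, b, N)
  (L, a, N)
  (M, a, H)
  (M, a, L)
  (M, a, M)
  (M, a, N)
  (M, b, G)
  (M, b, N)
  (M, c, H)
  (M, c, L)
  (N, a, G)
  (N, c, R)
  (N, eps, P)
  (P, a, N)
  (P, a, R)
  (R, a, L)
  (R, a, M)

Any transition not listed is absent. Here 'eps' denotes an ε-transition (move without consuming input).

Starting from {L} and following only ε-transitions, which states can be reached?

{L}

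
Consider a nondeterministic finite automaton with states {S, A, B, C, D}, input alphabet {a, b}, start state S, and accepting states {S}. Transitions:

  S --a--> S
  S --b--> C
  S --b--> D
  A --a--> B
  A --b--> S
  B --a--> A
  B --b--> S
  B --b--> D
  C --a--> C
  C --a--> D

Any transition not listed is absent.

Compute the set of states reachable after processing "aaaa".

Start in {S}.
Read 'a': S→{S}; now {S}.
Read 'a': S→{S}; now {S}.
Read 'a': S→{S}; now {S}.
Read 'a': S→{S}; now {S}.

{S}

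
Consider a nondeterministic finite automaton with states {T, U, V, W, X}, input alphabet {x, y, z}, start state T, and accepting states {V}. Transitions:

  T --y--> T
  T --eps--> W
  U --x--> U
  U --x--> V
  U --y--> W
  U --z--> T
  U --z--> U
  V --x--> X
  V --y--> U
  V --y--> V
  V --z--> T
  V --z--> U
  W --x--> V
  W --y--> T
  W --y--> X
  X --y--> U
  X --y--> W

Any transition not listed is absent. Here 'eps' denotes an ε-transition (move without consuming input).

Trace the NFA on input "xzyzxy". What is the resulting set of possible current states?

∅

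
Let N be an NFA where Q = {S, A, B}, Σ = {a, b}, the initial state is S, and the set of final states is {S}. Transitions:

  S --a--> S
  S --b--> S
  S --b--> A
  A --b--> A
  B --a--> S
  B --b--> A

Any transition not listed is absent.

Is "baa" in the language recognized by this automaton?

Start in {S}.
Read 'b': {S} → {S, A}.
Read 'a': {S, A} → {S}.
Read 'a': {S} → {S}.
The final set {S} contains the accepting state S.

Yes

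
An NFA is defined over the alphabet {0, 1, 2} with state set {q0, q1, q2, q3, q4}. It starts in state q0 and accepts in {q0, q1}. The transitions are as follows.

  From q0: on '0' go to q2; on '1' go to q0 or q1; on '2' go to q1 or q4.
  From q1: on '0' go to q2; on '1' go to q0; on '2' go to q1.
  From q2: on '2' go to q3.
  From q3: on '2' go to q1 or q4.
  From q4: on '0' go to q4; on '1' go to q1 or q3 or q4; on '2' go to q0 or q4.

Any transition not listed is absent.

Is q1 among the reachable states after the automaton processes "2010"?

Start in {q0}.
Read '2': q0→{q1, q4}; now {q1, q4}.
Read '0': q1→{q2}, q4→{q4}; now {q2, q4}.
Read '1': q2→∅, q4→{q1, q3, q4}; now {q1, q3, q4}.
Read '0': q1→{q2}, q3→∅, q4→{q4}; now {q2, q4}.
State q1 is not in {q2, q4}.

No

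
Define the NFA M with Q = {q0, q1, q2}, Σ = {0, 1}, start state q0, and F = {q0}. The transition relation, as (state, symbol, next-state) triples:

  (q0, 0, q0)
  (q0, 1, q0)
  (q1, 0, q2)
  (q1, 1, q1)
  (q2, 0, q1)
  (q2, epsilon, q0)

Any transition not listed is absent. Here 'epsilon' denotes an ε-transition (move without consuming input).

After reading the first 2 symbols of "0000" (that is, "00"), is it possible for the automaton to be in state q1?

No

Start in {q0}.
Read '0': q0→{q0}; now {q0}.
Read '0': q0→{q0}; now {q0}.
State q1 is not in {q0}.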